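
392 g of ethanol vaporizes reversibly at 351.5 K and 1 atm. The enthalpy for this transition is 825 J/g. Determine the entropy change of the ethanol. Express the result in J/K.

Heat absorbed by the substance: Q = mL = 392 × 825 = 323400 J.
At constant T, ΔS = Q_rev/T = 323400 / 351.5 = 920 J/K.

ΔS = 920 J/K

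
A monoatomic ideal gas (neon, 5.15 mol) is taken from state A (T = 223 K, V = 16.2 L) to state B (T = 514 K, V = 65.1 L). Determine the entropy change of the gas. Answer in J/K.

ΔS = 113 J/K

Entropy is a state function: ΔS = nC_V ln(T₂/T₁) + nR ln(V₂/V₁), with C_V = 3R/2 = 12.47 J mol⁻¹ K⁻¹ for a monoatomic ideal gas.
ΔS = 5.15 × [12.47 × ln(514/223) + 8.314 × ln(65.1/16.2)] = 113 J/K.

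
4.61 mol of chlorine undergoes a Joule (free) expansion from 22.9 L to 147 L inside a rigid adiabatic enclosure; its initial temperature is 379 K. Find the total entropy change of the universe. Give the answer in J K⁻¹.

ΔS_universe = 71.3 J/K

No heat is exchanged and no work is done, so the ideal-gas temperature stays constant.
Entropy is a state function; using a reversible isothermal path, ΔS_gas = nR ln(V₂/V₁) = 4.61 × 8.314 × ln(147/22.9) = 71.3 J/K.
The insulated surroundings exchange no heat, so ΔS_surr = 0 and ΔS_universe = ΔS_gas.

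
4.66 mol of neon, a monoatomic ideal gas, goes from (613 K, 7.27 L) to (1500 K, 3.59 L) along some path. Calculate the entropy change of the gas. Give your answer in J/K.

ΔS = 24.7 J/K

Entropy is a state function: ΔS = nC_V ln(T₂/T₁) + nR ln(V₂/V₁), with C_V = 3R/2 = 12.47 J mol⁻¹ K⁻¹ for a monoatomic ideal gas.
ΔS = 4.66 × [12.47 × ln(1500/613) + 8.314 × ln(3.59/7.27)] = 24.7 J/K.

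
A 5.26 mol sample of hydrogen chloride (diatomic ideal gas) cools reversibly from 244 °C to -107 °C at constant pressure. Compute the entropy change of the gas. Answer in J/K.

ΔS = -174 J/K

In kelvin: T₁ = 517.15 K, T₂ = 166.15 K. At constant pressure, ΔS = nC_p ln(T₂/T₁) with C_p = 7R/2 = 29.1 J mol⁻¹ K⁻¹.
ΔS = 5.26 × 29.1 × ln(166.15/517.15) = -174 J/K.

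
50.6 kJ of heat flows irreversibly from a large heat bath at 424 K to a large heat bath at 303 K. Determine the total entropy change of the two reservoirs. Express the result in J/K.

ΔS_hot = −Q/T_H = −50600/424 = -119.3 J/K and ΔS_cold = +Q/T_C = 50600/303 = 167 J/K.
ΔS_total = -119.3 + 167 = 47.7 J/K, positive as the second law requires.

ΔS_total = 47.7 J/K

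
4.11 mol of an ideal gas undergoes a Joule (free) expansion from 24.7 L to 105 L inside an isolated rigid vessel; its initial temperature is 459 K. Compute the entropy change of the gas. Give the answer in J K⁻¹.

For an ideal gas in free expansion Q = 0 and W = 0, so T is unchanged.
Entropy is a state function; using a reversible isothermal path, ΔS_gas = nR ln(V₂/V₁) = 4.11 × 8.314 × ln(105/24.7) = 49.5 J/K.

ΔS_gas = 49.5 J/K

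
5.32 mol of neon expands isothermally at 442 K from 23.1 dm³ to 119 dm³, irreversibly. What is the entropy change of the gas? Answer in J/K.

Entropy is a state function, so ΔS_gas depends only on the end states.
For an isothermal ideal gas ΔS_gas = nR ln(V₂/V₁) = 5.32 × 8.314 × ln(119/23.1) = 72.5 J/K.

ΔS_gas = 72.5 J/K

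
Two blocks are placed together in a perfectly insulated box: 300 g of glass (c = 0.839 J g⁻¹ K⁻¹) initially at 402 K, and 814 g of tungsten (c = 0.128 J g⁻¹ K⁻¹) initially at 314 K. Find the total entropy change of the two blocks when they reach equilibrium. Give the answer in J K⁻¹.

ΔS_total = 2.17 J/K

Energy balance: T_f = (m₁c₁T₁ + m₂c₂T₂)/(m₁c₁ + m₂c₂) = 376.24 K.
ΔS₁ = m₁c₁ ln(T_f/T₁) = 251.7 × ln(376.24/402) = -16.67 J/K.
ΔS₂ = m₂c₂ ln(T_f/T₂) = 104.192 × ln(376.24/314) = 18.84 J/K.
ΔS_total = -16.67 + 18.84 = 2.17 J/K.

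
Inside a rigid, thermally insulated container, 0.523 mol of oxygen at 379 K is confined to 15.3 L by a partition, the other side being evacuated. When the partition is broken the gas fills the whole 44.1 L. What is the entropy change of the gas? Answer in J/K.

For an ideal gas in free expansion Q = 0 and W = 0, so T is unchanged.
Entropy is a state function; using a reversible isothermal path, ΔS_gas = nR ln(V₂/V₁) = 0.523 × 8.314 × ln(44.1/15.3) = 4.6 J/K.

ΔS_gas = 4.6 J/K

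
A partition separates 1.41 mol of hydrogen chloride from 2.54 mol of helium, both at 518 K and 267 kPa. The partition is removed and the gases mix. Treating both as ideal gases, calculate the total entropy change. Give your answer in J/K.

ΔS_mix = 21.4 J/K

Mole fractions: x_A = 1.41/3.95 = 0.357, x_B = 0.643.
ΔS_mix = −R(n_A ln x_A + n_B ln x_B) = −8.314 × (1.41 ln 0.357 + 2.54 ln 0.643) = 21.4 J/K.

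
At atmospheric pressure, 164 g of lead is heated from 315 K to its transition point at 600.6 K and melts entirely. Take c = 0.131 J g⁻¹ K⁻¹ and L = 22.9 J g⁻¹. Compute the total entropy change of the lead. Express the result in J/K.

Warming step: ΔS₁ = m c ln(T_tr/T_i) = 164 × 0.131 × ln(600.6/315) = 13.86 J/K.
Phase change: ΔS₂ = +mL/T_tr = 164 × 22.9 / 600.6 = 6.253 J/K.
ΔS_total = (13.86) + (6.253) = 20.1 J/K.

ΔS = 20.1 J/K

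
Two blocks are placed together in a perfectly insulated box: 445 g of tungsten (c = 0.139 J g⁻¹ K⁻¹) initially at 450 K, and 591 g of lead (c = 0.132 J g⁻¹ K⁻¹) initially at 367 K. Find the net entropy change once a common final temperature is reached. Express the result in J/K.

ΔS_total = 0.721 J/K

Energy balance: T_f = (m₁c₁T₁ + m₂c₂T₂)/(m₁c₁ + m₂c₂) = 403.71 K.
ΔS₁ = m₁c₁ ln(T_f/T₁) = 61.855 × ln(403.71/450) = -6.715 J/K.
ΔS₂ = m₂c₂ ln(T_f/T₂) = 78.012 × ln(403.71/367) = 7.4365 J/K.
ΔS_total = -6.715 + 7.4365 = 0.721 J/K.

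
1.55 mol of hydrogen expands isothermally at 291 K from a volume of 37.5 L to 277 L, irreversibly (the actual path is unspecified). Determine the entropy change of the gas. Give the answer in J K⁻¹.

ΔS_gas = 25.8 J/K

Entropy is a state function, so ΔS_gas depends only on the end states.
For an isothermal ideal gas ΔS_gas = nR ln(V₂/V₁) = 1.55 × 8.314 × ln(277/37.5) = 25.8 J/K.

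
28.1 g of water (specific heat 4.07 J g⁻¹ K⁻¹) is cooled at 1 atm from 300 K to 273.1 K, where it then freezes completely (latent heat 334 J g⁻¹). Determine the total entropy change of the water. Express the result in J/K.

ΔS = -45.1 J/K

Cooling step: ΔS₁ = m c ln(T_tr/T_i) = 28.1 × 4.07 × ln(273.1/300) = -10.74 J/K.
Phase change: ΔS₂ = −mL/T_tr = −28.1 × 334 / 273.1 = -34.37 J/K.
ΔS_total = (-10.74) + (-34.37) = -45.1 J/K.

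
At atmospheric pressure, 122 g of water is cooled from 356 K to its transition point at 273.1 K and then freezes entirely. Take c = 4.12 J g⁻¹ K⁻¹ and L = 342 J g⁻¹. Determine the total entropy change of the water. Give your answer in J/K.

Cooling step: ΔS₁ = m c ln(T_tr/T_i) = 122 × 4.12 × ln(273.1/356) = -133.2 J/K.
Phase change: ΔS₂ = −mL/T_tr = −122 × 342 / 273.1 = -152.8 J/K.
ΔS_total = (-133.2) + (-152.8) = -286 J/K.

ΔS = -286 J/K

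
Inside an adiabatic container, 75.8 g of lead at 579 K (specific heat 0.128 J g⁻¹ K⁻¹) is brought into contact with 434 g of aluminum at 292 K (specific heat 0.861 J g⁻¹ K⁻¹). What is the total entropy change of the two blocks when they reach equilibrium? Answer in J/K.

ΔS_total = 2.78 J/K

Energy balance: T_f = (m₁c₁T₁ + m₂c₂T₂)/(m₁c₁ + m₂c₂) = 299.26 K.
ΔS₁ = m₁c₁ ln(T_f/T₁) = 9.7024 × ln(299.26/579) = -6.403 J/K.
ΔS₂ = m₂c₂ ln(T_f/T₂) = 373.674 × ln(299.26/292) = 9.181 J/K.
ΔS_total = -6.403 + 9.181 = 2.78 J/K.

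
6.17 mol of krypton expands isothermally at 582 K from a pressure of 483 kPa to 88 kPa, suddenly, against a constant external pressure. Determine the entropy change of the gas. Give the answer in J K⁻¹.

Entropy is a state function, so ΔS_gas depends only on the end states.
For an isothermal ideal gas ΔS_gas = nR ln(P₁/P₂) = 6.17 × 8.314 × ln(483/88) = 87.3 J/K.

ΔS_gas = 87.3 J/K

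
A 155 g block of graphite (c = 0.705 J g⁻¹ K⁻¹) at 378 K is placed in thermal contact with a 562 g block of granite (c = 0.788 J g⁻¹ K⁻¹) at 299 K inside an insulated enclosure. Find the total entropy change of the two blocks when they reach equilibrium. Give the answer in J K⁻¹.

ΔS_total = 2.52 J/K

Energy balance: T_f = (m₁c₁T₁ + m₂c₂T₂)/(m₁c₁ + m₂c₂) = 314.64 K.
ΔS₁ = m₁c₁ ln(T_f/T₁) = 109.275 × ln(314.64/378) = -20.05 J/K.
ΔS₂ = m₂c₂ ln(T_f/T₂) = 442.856 × ln(314.64/299) = 22.57 J/K.
ΔS_total = -20.05 + 22.57 = 2.52 J/K.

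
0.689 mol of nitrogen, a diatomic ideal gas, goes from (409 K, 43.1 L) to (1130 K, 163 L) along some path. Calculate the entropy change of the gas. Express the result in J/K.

ΔS = 22.2 J/K

Entropy is a state function: ΔS = nC_V ln(T₂/T₁) + nR ln(V₂/V₁), with C_V = 5R/2 = 20.79 J mol⁻¹ K⁻¹ for a diatomic ideal gas.
ΔS = 0.689 × [20.79 × ln(1130/409) + 8.314 × ln(163/43.1)] = 22.2 J/K.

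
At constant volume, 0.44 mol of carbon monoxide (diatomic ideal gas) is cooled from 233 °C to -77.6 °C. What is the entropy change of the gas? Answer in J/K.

In kelvin: T₁ = 506.15 K, T₂ = 195.55 K. At constant volume, ΔS = nC_V ln(T₂/T₁) with C_V = 5R/2 = 20.79 J mol⁻¹ K⁻¹.
ΔS = 0.44 × 20.79 × ln(195.55/506.15) = -8.7 J/K.

ΔS = -8.7 J/K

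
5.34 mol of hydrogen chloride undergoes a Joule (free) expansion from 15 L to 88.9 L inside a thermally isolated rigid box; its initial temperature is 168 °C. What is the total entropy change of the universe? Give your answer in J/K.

No heat is exchanged and no work is done, so the ideal-gas temperature stays constant.
Entropy is a state function; using a reversible isothermal path, ΔS_gas = nR ln(V₂/V₁) = 5.34 × 8.314 × ln(88.9/15) = 79 J/K.
The insulated surroundings exchange no heat, so ΔS_surr = 0 and ΔS_universe = ΔS_gas.

ΔS_universe = 79 J/K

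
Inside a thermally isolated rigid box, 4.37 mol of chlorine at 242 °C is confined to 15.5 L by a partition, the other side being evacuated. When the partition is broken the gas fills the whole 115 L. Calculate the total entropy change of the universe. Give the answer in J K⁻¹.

ΔS_universe = 72.8 J/K

For an ideal gas in free expansion Q = 0 and W = 0, so T is unchanged.
Entropy is a state function; using a reversible isothermal path, ΔS_gas = nR ln(V₂/V₁) = 4.37 × 8.314 × ln(115/15.5) = 72.8 J/K.
The insulated surroundings exchange no heat, so ΔS_surr = 0 and ΔS_universe = ΔS_gas.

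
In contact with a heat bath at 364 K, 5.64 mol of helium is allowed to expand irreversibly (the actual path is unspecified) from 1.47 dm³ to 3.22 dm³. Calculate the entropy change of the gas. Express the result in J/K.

ΔS_gas = 36.8 J/K

Entropy is a state function, so ΔS_gas depends only on the end states.
For an isothermal ideal gas ΔS_gas = nR ln(V₂/V₁) = 5.64 × 8.314 × ln(3.22/1.47) = 36.8 J/K.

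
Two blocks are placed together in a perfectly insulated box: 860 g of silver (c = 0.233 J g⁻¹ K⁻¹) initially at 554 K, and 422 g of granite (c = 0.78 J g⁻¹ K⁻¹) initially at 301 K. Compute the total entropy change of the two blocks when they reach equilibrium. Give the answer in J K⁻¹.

Energy balance: T_f = (m₁c₁T₁ + m₂c₂T₂)/(m₁c₁ + m₂c₂) = 396.74 K.
ΔS₁ = m₁c₁ ln(T_f/T₁) = 200.38 × ln(396.74/554) = -66.91 J/K.
ΔS₂ = m₂c₂ ln(T_f/T₂) = 329.16 × ln(396.74/301) = 90.9 J/K.
ΔS_total = -66.91 + 90.9 = 24 J/K.

ΔS_total = 24 J/K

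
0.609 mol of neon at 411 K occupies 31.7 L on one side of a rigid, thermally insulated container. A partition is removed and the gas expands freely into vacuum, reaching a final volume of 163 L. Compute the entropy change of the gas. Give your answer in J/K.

For an ideal gas in free expansion Q = 0 and W = 0, so T is unchanged.
Entropy is a state function; using a reversible isothermal path, ΔS_gas = nR ln(V₂/V₁) = 0.609 × 8.314 × ln(163/31.7) = 8.29 J/K.

ΔS_gas = 8.29 J/K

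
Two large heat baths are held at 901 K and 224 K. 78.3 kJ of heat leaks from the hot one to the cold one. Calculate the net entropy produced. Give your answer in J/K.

ΔS_hot = −Q/T_H = −78300/901 = -86.9 J/K and ΔS_cold = +Q/T_C = 78300/224 = 349.6 J/K.
ΔS_total = -86.9 + 349.6 = 263 J/K, positive as the second law requires.

ΔS_total = 263 J/K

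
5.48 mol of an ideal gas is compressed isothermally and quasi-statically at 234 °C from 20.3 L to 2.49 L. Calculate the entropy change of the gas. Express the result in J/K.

For an isothermal ideal gas ΔS_gas = nR ln(V₂/V₁) = 5.48 × 8.314 × ln(2.49/20.3) = -95.6 J/K.

ΔS_gas = -95.6 J/K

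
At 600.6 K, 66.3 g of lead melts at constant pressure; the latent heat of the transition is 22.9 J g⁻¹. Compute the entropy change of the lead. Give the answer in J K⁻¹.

ΔS = 2.53 J/K

Heat absorbed by the substance: Q = mL = 66.3 × 22.9 = 1518.27 J.
At constant T, ΔS = Q_rev/T = 1518.27 / 600.6 = 2.53 J/K.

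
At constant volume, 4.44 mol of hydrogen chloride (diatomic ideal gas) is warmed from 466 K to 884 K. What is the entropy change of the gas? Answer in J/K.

At constant volume, ΔS = nC_V ln(T₂/T₁) with C_V = 5R/2 = 20.79 J mol⁻¹ K⁻¹.
ΔS = 4.44 × 20.79 × ln(884/466) = 59.1 J/K.

ΔS = 59.1 J/K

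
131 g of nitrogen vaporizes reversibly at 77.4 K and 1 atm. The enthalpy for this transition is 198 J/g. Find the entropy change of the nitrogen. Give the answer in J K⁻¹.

Heat absorbed by the substance: Q = mL = 131 × 198 = 25938 J.
At constant T, ΔS = Q_rev/T = 25938 / 77.4 = 335 J/K.

ΔS = 335 J/K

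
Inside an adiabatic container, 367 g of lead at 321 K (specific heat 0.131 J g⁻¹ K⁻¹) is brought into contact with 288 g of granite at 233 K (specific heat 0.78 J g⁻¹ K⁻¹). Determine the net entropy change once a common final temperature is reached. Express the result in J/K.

ΔS_total = 2.17 J/K

Energy balance: T_f = (m₁c₁T₁ + m₂c₂T₂)/(m₁c₁ + m₂c₂) = 248.51 K.
ΔS₁ = m₁c₁ ln(T_f/T₁) = 48.077 × ln(248.51/321) = -12.31 J/K.
ΔS₂ = m₂c₂ ln(T_f/T₂) = 224.64 × ln(248.51/233) = 14.48 J/K.
ΔS_total = -12.31 + 14.48 = 2.17 J/K.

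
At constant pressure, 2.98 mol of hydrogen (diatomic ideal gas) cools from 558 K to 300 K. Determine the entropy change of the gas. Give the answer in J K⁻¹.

ΔS = -53.8 J/K

At constant pressure, ΔS = nC_p ln(T₂/T₁) with C_p = 7R/2 = 29.1 J mol⁻¹ K⁻¹.
ΔS = 2.98 × 29.1 × ln(300/558) = -53.8 J/K.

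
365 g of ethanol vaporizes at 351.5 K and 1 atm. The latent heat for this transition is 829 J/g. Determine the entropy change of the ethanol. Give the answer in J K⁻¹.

ΔS = 861 J/K

Heat absorbed by the substance: Q = mL = 365 × 829 = 302585 J.
At constant T, ΔS = Q_rev/T = 302585 / 351.5 = 861 J/K.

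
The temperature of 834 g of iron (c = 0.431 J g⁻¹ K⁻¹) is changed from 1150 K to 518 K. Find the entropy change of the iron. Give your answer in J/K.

ΔS = ∫dQ_rev/T = m c ln(T₂/T₁) = 834 × 0.431 × ln(518/1150) = -287 J/K.

ΔS = -287 J/K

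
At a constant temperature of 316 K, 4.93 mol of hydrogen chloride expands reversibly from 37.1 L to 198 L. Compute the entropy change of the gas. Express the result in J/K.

For an isothermal ideal gas ΔS_gas = nR ln(V₂/V₁) = 4.93 × 8.314 × ln(198/37.1) = 68.6 J/K.

ΔS_gas = 68.6 J/K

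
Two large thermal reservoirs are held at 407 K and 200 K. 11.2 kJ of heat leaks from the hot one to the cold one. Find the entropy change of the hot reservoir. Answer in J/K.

The hot reservoir loses heat Q, so ΔS_hot = −Q/T_H = −11200/407 = -27.5 J/K.

ΔS_hot = -27.5 J/K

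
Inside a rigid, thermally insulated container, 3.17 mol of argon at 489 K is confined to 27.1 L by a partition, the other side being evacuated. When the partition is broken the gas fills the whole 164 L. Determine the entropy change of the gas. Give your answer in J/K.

ΔS_gas = 47.4 J/K

No heat is exchanged and no work is done, so the ideal-gas temperature stays constant.
Entropy is a state function; using a reversible isothermal path, ΔS_gas = nR ln(V₂/V₁) = 3.17 × 8.314 × ln(164/27.1) = 47.4 J/K.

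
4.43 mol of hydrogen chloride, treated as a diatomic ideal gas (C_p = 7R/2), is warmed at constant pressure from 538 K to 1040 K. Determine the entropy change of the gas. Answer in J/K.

At constant pressure, ΔS = nC_p ln(T₂/T₁) with C_p = 7R/2 = 29.1 J mol⁻¹ K⁻¹.
ΔS = 4.43 × 29.1 × ln(1040/538) = 85 J/K.

ΔS = 85 J/K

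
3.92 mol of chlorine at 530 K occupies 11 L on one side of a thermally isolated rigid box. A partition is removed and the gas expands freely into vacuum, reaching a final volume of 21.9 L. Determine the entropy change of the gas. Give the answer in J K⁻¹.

ΔS_gas = 22.4 J/K

For an ideal gas in free expansion Q = 0 and W = 0, so T is unchanged.
Entropy is a state function; using a reversible isothermal path, ΔS_gas = nR ln(V₂/V₁) = 3.92 × 8.314 × ln(21.9/11) = 22.4 J/K.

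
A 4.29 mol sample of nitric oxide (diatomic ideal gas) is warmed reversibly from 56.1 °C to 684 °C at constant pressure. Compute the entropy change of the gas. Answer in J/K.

In kelvin: T₁ = 329.25 K, T₂ = 957.15 K. At constant pressure, ΔS = nC_p ln(T₂/T₁) with C_p = 7R/2 = 29.1 J mol⁻¹ K⁻¹.
ΔS = 4.29 × 29.1 × ln(957.15/329.25) = 133 J/K.

ΔS = 133 J/K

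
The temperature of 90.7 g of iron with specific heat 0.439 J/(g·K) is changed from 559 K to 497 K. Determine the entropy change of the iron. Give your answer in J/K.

ΔS = -4.68 J/K

ΔS = ∫dQ_rev/T = m c ln(T₂/T₁) = 90.7 × 0.439 × ln(497/559) = -4.68 J/K.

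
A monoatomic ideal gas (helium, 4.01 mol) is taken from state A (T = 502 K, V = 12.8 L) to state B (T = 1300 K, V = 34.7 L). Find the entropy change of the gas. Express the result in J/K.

Entropy is a state function: ΔS = nC_V ln(T₂/T₁) + nR ln(V₂/V₁), with C_V = 3R/2 = 12.47 J mol⁻¹ K⁻¹ for a monoatomic ideal gas.
ΔS = 4.01 × [12.47 × ln(1300/502) + 8.314 × ln(34.7/12.8)] = 80.8 J/K.

ΔS = 80.8 J/K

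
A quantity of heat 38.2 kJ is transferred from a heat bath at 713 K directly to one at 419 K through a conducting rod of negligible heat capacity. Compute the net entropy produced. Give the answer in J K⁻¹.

ΔS_total = 37.6 J/K

ΔS_hot = −Q/T_H = −38200/713 = -53.58 J/K and ΔS_cold = +Q/T_C = 38200/419 = 91.17 J/K.
ΔS_total = -53.58 + 91.17 = 37.6 J/K, positive as the second law requires.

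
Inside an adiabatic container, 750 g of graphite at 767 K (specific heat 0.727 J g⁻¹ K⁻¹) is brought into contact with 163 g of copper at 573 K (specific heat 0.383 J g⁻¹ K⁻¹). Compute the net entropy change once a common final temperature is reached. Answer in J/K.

ΔS_total = 2.21 J/K

Energy balance: T_f = (m₁c₁T₁ + m₂c₂T₂)/(m₁c₁ + m₂c₂) = 747.07 K.
ΔS₁ = m₁c₁ ln(T_f/T₁) = 545.25 × ln(747.07/767) = -14.356 J/K.
ΔS₂ = m₂c₂ ln(T_f/T₂) = 62.429 × ln(747.07/573) = 16.561 J/K.
ΔS_total = -14.356 + 16.561 = 2.21 J/K.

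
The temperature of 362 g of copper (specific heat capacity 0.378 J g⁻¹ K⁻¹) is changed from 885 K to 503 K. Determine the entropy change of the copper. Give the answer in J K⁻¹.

ΔS = ∫dQ_rev/T = m c ln(T₂/T₁) = 362 × 0.378 × ln(503/885) = -77.3 J/K.

ΔS = -77.3 J/K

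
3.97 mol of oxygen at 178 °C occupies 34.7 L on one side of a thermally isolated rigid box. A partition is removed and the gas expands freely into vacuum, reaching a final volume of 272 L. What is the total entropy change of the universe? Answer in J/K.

ΔS_universe = 68 J/K

For an ideal gas in free expansion Q = 0 and W = 0, so T is unchanged.
Entropy is a state function; using a reversible isothermal path, ΔS_gas = nR ln(V₂/V₁) = 3.97 × 8.314 × ln(272/34.7) = 68 J/K.
The insulated surroundings exchange no heat, so ΔS_surr = 0 and ΔS_universe = ΔS_gas.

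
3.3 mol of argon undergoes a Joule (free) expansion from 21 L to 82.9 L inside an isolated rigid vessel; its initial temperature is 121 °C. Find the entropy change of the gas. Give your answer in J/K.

ΔS_gas = 37.7 J/K

For an ideal gas in free expansion Q = 0 and W = 0, so T is unchanged.
Entropy is a state function; using a reversible isothermal path, ΔS_gas = nR ln(V₂/V₁) = 3.3 × 8.314 × ln(82.9/21) = 37.7 J/K.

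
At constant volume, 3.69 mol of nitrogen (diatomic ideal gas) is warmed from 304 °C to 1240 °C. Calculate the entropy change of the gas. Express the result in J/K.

ΔS = 73.9 J/K

In kelvin: T₁ = 577.15 K, T₂ = 1513.15 K. At constant volume, ΔS = nC_V ln(T₂/T₁) with C_V = 5R/2 = 20.79 J mol⁻¹ K⁻¹.
ΔS = 3.69 × 20.79 × ln(1513.15/577.15) = 73.9 J/K.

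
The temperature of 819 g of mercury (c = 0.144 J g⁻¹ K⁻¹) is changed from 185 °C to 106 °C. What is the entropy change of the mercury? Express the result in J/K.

In kelvin: T₁ = 458.15 K, T₂ = 379.15 K. ΔS = ∫dQ_rev/T = m c ln(T₂/T₁) = 819 × 0.144 × ln(379.15/458.15) = -22.3 J/K.

ΔS = -22.3 J/K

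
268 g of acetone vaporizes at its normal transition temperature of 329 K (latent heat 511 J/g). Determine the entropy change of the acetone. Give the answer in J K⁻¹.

ΔS = 416 J/K

Heat absorbed by the substance: Q = mL = 268 × 511 = 136948 J.
At constant T, ΔS = Q_rev/T = 136948 / 329 = 416 J/K.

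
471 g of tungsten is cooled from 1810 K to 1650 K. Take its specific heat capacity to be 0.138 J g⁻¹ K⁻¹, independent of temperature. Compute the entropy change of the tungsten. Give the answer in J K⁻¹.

ΔS = -6.02 J/K

ΔS = ∫dQ_rev/T = m c ln(T₂/T₁) = 471 × 0.138 × ln(1650/1810) = -6.02 J/K.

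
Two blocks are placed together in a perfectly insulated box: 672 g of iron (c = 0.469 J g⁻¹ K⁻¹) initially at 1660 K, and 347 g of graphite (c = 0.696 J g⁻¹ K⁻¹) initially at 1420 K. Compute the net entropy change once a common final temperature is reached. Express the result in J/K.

ΔS_total = 1.65 J/K

Energy balance: T_f = (m₁c₁T₁ + m₂c₂T₂)/(m₁c₁ + m₂c₂) = 1555.9 K.
ΔS₁ = m₁c₁ ln(T_f/T₁) = 315.168 × ln(1555.9/1660) = -20.42 J/K.
ΔS₂ = m₂c₂ ln(T_f/T₂) = 241.512 × ln(1555.9/1420) = 22.07 J/K.
ΔS_total = -20.42 + 22.07 = 1.65 J/K.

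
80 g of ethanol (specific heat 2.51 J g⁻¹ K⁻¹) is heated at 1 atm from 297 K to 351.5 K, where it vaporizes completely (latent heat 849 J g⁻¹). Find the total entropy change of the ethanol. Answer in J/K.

Warming step: ΔS₁ = m c ln(T_tr/T_i) = 80 × 2.51 × ln(351.5/297) = 33.83 J/K.
Phase change: ΔS₂ = +mL/T_tr = 80 × 849 / 351.5 = 193.2 J/K.
ΔS_total = (33.83) + (193.2) = 227 J/K.

ΔS = 227 J/K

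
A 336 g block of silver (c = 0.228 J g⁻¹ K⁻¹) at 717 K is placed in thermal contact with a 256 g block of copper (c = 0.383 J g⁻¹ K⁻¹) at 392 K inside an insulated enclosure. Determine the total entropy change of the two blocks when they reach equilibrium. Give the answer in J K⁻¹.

Energy balance: T_f = (m₁c₁T₁ + m₂c₂T₂)/(m₁c₁ + m₂c₂) = 534.55 K.
ΔS₁ = m₁c₁ ln(T_f/T₁) = 76.608 × ln(534.55/717) = -22.496 J/K.
ΔS₂ = m₂c₂ ln(T_f/T₂) = 98.048 × ln(534.55/392) = 30.411 J/K.
ΔS_total = -22.496 + 30.411 = 7.92 J/K.

ΔS_total = 7.92 J/K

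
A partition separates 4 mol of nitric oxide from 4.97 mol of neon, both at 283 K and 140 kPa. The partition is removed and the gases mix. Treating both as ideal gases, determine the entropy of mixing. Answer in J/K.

Mole fractions: x_A = 4/8.97 = 0.446, x_B = 0.554.
ΔS_mix = −R(n_A ln x_A + n_B ln x_B) = −8.314 × (4 ln 0.446 + 4.97 ln 0.554) = 51.3 J/K.

ΔS_mix = 51.3 J/K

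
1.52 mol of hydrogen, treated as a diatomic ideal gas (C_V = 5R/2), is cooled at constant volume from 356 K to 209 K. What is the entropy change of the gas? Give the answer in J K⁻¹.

ΔS = -16.8 J/K

At constant volume, ΔS = nC_V ln(T₂/T₁) with C_V = 5R/2 = 20.79 J mol⁻¹ K⁻¹.
ΔS = 1.52 × 20.79 × ln(209/356) = -16.8 J/K.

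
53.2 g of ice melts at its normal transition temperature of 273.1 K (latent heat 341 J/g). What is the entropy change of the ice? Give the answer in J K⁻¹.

Heat absorbed by the substance: Q = mL = 53.2 × 341 = 18141.2 J.
At constant T, ΔS = Q_rev/T = 18141.2 / 273.1 = 66.4 J/K.

ΔS = 66.4 J/K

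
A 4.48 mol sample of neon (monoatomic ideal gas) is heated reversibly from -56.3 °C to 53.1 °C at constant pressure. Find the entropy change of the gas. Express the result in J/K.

In kelvin: T₁ = 216.85 K, T₂ = 326.25 K. At constant pressure, ΔS = nC_p ln(T₂/T₁) with C_p = 5R/2 = 20.79 J mol⁻¹ K⁻¹.
ΔS = 4.48 × 20.79 × ln(326.25/216.85) = 38 J/K.

ΔS = 38 J/K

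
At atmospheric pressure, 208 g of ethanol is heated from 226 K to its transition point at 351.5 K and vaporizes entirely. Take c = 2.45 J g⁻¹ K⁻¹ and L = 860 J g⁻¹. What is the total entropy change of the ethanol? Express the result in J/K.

Warming step: ΔS₁ = m c ln(T_tr/T_i) = 208 × 2.45 × ln(351.5/226) = 225.1 J/K.
Phase change: ΔS₂ = +mL/T_tr = 208 × 860 / 351.5 = 508.9 J/K.
ΔS_total = (225.1) + (508.9) = 734 J/K.

ΔS = 734 J/K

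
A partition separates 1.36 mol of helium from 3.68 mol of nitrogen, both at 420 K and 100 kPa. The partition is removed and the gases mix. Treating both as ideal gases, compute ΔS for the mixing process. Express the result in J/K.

ΔS_mix = 24.4 J/K

Mole fractions: x_A = 1.36/5.04 = 0.27, x_B = 0.73.
ΔS_mix = −R(n_A ln x_A + n_B ln x_B) = −8.314 × (1.36 ln 0.27 + 3.68 ln 0.73) = 24.4 J/K.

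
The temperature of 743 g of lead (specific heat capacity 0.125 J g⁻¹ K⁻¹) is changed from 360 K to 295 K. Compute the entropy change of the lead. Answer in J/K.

ΔS = -18.5 J/K

ΔS = ∫dQ_rev/T = m c ln(T₂/T₁) = 743 × 0.125 × ln(295/360) = -18.5 J/K.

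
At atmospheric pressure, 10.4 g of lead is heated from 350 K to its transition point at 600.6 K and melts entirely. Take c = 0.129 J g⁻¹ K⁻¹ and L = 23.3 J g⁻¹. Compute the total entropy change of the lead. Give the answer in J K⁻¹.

ΔS = 1.13 J/K

Warming step: ΔS₁ = m c ln(T_tr/T_i) = 10.4 × 0.129 × ln(600.6/350) = 0.7245 J/K.
Phase change: ΔS₂ = +mL/T_tr = 10.4 × 23.3 / 600.6 = 0.4035 J/K.
ΔS_total = (0.7245) + (0.4035) = 1.13 J/K.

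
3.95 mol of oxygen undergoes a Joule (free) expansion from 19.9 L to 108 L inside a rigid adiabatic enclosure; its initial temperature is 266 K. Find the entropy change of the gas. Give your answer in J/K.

No heat is exchanged and no work is done, so the ideal-gas temperature stays constant.
Entropy is a state function; using a reversible isothermal path, ΔS_gas = nR ln(V₂/V₁) = 3.95 × 8.314 × ln(108/19.9) = 55.5 J/K.

ΔS_gas = 55.5 J/K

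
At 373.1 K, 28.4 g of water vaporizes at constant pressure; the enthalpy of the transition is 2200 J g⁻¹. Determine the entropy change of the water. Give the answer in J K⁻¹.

ΔS = 167 J/K

Heat absorbed by the substance: Q = mL = 28.4 × 2200 = 62480 J.
At constant T, ΔS = Q_rev/T = 62480 / 373.1 = 167 J/K.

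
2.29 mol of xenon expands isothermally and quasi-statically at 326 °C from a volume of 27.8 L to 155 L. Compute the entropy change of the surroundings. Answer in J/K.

ΔS_surr = -32.7 J/K

For an isothermal ideal gas ΔS_gas = nR ln(V₂/V₁) = 2.29 × 8.314 × ln(155/27.8) = 32.7 J/K.
The process is reversible, so ΔS_surr = −ΔS_gas = -32.7 J/K and ΔS_universe = 0.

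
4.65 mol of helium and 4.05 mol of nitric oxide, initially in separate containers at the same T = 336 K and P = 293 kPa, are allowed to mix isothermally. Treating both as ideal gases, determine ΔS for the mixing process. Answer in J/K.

ΔS_mix = 50 J/K

Mole fractions: x_A = 4.65/8.7 = 0.534, x_B = 0.466.
ΔS_mix = −R(n_A ln x_A + n_B ln x_B) = −8.314 × (4.65 ln 0.534 + 4.05 ln 0.466) = 50 J/K.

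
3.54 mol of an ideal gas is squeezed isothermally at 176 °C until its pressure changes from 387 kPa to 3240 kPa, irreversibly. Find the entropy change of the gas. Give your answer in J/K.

Entropy is a state function, so ΔS_gas depends only on the end states.
For an isothermal ideal gas ΔS_gas = nR ln(P₁/P₂) = 3.54 × 8.314 × ln(387/3240) = -62.5 J/K.

ΔS_gas = -62.5 J/K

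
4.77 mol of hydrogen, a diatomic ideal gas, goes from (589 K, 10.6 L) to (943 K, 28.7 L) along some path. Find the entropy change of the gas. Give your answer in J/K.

Entropy is a state function: ΔS = nC_V ln(T₂/T₁) + nR ln(V₂/V₁), with C_V = 5R/2 = 20.79 J mol⁻¹ K⁻¹ for a diatomic ideal gas.
ΔS = 4.77 × [20.79 × ln(943/589) + 8.314 × ln(28.7/10.6)] = 86.2 J/K.

ΔS = 86.2 J/K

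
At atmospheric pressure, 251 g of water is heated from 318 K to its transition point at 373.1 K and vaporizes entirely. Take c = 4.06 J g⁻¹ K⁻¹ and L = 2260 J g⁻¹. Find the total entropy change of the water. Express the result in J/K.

ΔS = 1680 J/K

Warming step: ΔS₁ = m c ln(T_tr/T_i) = 251 × 4.06 × ln(373.1/318) = 162.8 J/K.
Phase change: ΔS₂ = +mL/T_tr = 251 × 2260 / 373.1 = 1520 J/K.
ΔS_total = (162.8) + (1520) = 1680 J/K.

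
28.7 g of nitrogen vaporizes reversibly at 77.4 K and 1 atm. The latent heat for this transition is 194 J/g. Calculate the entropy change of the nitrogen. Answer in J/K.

ΔS = 71.9 J/K

Heat absorbed by the substance: Q = mL = 28.7 × 194 = 5567.8 J.
At constant T, ΔS = Q_rev/T = 5567.8 / 77.4 = 71.9 J/K.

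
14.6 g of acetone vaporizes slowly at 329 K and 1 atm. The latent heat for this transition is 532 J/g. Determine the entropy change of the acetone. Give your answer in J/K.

ΔS = 23.6 J/K

Heat absorbed by the substance: Q = mL = 14.6 × 532 = 7767.2 J.
At constant T, ΔS = Q_rev/T = 7767.2 / 329 = 23.6 J/K.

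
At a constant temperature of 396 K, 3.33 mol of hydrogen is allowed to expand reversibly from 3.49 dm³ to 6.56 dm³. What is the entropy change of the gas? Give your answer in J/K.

ΔS_gas = 17.5 J/K

For an isothermal ideal gas ΔS_gas = nR ln(V₂/V₁) = 3.33 × 8.314 × ln(6.56/3.49) = 17.5 J/K.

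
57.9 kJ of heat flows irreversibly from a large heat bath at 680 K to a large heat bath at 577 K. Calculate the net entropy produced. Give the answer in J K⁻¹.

ΔS_hot = −Q/T_H = −57900/680 = -85.147 J/K and ΔS_cold = +Q/T_C = 57900/577 = 100.35 J/K.
ΔS_total = -85.147 + 100.35 = 15.2 J/K, positive as the second law requires.

ΔS_total = 15.2 J/K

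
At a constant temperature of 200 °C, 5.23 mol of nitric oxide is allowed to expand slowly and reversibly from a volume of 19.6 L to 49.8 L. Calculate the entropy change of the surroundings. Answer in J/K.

ΔS_surr = -40.5 J/K

For an isothermal ideal gas ΔS_gas = nR ln(V₂/V₁) = 5.23 × 8.314 × ln(49.8/19.6) = 40.5 J/K.
The process is reversible, so ΔS_surr = −ΔS_gas = -40.5 J/K and ΔS_universe = 0.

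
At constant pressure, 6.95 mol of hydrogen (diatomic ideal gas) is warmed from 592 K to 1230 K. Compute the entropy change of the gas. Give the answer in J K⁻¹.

At constant pressure, ΔS = nC_p ln(T₂/T₁) with C_p = 7R/2 = 29.1 J mol⁻¹ K⁻¹.
ΔS = 6.95 × 29.1 × ln(1230/592) = 148 J/K.

ΔS = 148 J/K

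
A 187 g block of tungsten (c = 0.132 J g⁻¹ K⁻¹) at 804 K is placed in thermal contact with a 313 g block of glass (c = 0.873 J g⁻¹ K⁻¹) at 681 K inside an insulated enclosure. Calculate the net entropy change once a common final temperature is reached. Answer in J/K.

Energy balance: T_f = (m₁c₁T₁ + m₂c₂T₂)/(m₁c₁ + m₂c₂) = 691.19 K.
ΔS₁ = m₁c₁ ln(T_f/T₁) = 24.684 × ln(691.19/804) = -3.732 J/K.
ΔS₂ = m₂c₂ ln(T_f/T₂) = 273.249 × ln(691.19/681) = 4.059 J/K.
ΔS_total = -3.732 + 4.059 = 0.327 J/K.

ΔS_total = 0.327 J/K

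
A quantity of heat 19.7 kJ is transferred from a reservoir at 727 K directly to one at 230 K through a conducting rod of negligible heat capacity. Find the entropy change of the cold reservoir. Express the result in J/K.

The cold reservoir gains heat Q, so ΔS_cold = +Q/T_C = 19700/230 = 85.7 J/K.

ΔS_cold = 85.7 J/K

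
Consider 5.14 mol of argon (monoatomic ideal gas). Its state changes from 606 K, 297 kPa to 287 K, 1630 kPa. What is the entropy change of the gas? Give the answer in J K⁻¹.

ΔS = -153 J/K

ΔS = nC_p ln(T₂/T₁) − nR ln(P₂/P₁), with C_p = 5R/2 = 20.79 J mol⁻¹ K⁻¹ for a monoatomic ideal gas.
ΔS = 5.14 × [20.79 × ln(287/606) − 8.314 × ln(1630/297)] = -153 J/K.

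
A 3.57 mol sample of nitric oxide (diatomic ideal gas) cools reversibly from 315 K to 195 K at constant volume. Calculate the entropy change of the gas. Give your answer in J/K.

ΔS = -35.6 J/K

At constant volume, ΔS = nC_V ln(T₂/T₁) with C_V = 5R/2 = 20.79 J mol⁻¹ K⁻¹.
ΔS = 3.57 × 20.79 × ln(195/315) = -35.6 J/K.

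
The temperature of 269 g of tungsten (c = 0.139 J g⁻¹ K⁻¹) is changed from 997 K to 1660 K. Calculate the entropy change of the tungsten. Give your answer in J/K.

ΔS = ∫dQ_rev/T = m c ln(T₂/T₁) = 269 × 0.139 × ln(1660/997) = 19.1 J/K.

ΔS = 19.1 J/K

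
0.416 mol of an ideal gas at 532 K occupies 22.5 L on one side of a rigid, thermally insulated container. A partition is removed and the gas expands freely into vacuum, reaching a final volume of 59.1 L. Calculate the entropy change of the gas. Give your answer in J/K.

For an ideal gas in free expansion Q = 0 and W = 0, so T is unchanged.
Entropy is a state function; using a reversible isothermal path, ΔS_gas = nR ln(V₂/V₁) = 0.416 × 8.314 × ln(59.1/22.5) = 3.34 J/K.

ΔS_gas = 3.34 J/K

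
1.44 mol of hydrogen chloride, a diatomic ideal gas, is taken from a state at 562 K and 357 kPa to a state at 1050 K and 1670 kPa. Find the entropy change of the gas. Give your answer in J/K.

ΔS = nC_p ln(T₂/T₁) − nR ln(P₂/P₁), with C_p = 7R/2 = 29.1 J mol⁻¹ K⁻¹ for a diatomic ideal gas.
ΔS = 1.44 × [29.1 × ln(1050/562) − 8.314 × ln(1670/357)] = 7.72 J/K.

ΔS = 7.72 J/K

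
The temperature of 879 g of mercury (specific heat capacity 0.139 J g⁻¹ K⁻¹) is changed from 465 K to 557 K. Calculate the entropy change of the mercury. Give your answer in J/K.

ΔS = ∫dQ_rev/T = m c ln(T₂/T₁) = 879 × 0.139 × ln(557/465) = 22.1 J/K.

ΔS = 22.1 J/K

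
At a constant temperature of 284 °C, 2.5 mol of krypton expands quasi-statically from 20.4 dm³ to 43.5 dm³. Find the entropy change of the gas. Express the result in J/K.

For an isothermal ideal gas ΔS_gas = nR ln(V₂/V₁) = 2.5 × 8.314 × ln(43.5/20.4) = 15.7 J/K.

ΔS_gas = 15.7 J/K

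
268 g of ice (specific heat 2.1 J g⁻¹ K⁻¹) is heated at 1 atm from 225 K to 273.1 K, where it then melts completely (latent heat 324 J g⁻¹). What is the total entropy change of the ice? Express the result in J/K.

Warming step: ΔS₁ = m c ln(T_tr/T_i) = 268 × 2.1 × ln(273.1/225) = 109 J/K.
Phase change: ΔS₂ = +mL/T_tr = 268 × 324 / 273.1 = 317.9 J/K.
ΔS_total = (109) + (317.9) = 427 J/K.

ΔS = 427 J/K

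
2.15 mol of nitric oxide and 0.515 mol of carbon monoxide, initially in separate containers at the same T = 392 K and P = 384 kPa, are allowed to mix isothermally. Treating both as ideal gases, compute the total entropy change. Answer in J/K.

Mole fractions: x_A = 2.15/2.67 = 0.807, x_B = 0.193.
ΔS_mix = −R(n_A ln x_A + n_B ln x_B) = −8.314 × (2.15 ln 0.807 + 0.515 ln 0.193) = 10.9 J/K.

ΔS_mix = 10.9 J/K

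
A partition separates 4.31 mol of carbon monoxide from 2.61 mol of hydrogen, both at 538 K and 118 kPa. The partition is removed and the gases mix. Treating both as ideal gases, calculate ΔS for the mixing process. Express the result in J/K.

Mole fractions: x_A = 4.31/6.92 = 0.623, x_B = 0.377.
ΔS_mix = −R(n_A ln x_A + n_B ln x_B) = −8.314 × (4.31 ln 0.623 + 2.61 ln 0.377) = 38.1 J/K.

ΔS_mix = 38.1 J/K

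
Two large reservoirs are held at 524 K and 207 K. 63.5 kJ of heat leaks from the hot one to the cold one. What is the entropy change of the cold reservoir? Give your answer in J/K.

ΔS_cold = 307 J/K

The cold reservoir gains heat Q, so ΔS_cold = +Q/T_C = 63500/207 = 307 J/K.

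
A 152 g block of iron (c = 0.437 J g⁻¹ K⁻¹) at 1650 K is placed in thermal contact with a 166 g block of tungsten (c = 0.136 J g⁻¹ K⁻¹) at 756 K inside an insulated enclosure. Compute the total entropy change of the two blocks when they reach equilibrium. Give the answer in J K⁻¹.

Energy balance: T_f = (m₁c₁T₁ + m₂c₂T₂)/(m₁c₁ + m₂c₂) = 1423.2 K.
ΔS₁ = m₁c₁ ln(T_f/T₁) = 66.424 × ln(1423.2/1650) = -9.821 J/K.
ΔS₂ = m₂c₂ ln(T_f/T₂) = 22.576 × ln(1423.2/756) = 14.28 J/K.
ΔS_total = -9.821 + 14.28 = 4.46 J/K.

ΔS_total = 4.46 J/K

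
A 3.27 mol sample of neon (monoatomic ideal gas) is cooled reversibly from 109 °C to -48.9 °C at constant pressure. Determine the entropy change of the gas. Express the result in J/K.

ΔS = -36.2 J/K

In kelvin: T₁ = 382.15 K, T₂ = 224.25 K. At constant pressure, ΔS = nC_p ln(T₂/T₁) with C_p = 5R/2 = 20.79 J mol⁻¹ K⁻¹.
ΔS = 3.27 × 20.79 × ln(224.25/382.15) = -36.2 J/K.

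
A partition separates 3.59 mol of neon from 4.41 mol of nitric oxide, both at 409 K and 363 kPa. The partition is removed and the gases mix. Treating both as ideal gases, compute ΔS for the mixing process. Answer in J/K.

Mole fractions: x_A = 3.59/8 = 0.449, x_B = 0.551.
ΔS_mix = −R(n_A ln x_A + n_B ln x_B) = −8.314 × (3.59 ln 0.449 + 4.41 ln 0.551) = 45.8 J/K.

ΔS_mix = 45.8 J/K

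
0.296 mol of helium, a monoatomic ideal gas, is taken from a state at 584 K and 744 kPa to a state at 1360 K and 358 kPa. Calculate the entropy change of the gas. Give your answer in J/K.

ΔS = 7 J/K

ΔS = nC_p ln(T₂/T₁) − nR ln(P₂/P₁), with C_p = 5R/2 = 20.79 J mol⁻¹ K⁻¹ for a monoatomic ideal gas.
ΔS = 0.296 × [20.79 × ln(1360/584) − 8.314 × ln(358/744)] = 7 J/K.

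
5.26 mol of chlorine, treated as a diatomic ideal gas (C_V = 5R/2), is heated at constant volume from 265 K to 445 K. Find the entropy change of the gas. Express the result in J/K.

At constant volume, ΔS = nC_V ln(T₂/T₁) with C_V = 5R/2 = 20.79 J mol⁻¹ K⁻¹.
ΔS = 5.26 × 20.79 × ln(445/265) = 56.7 J/K.

ΔS = 56.7 J/K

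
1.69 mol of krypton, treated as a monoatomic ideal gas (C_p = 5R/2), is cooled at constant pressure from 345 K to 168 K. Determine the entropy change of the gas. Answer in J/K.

ΔS = -25.3 J/K

At constant pressure, ΔS = nC_p ln(T₂/T₁) with C_p = 5R/2 = 20.79 J mol⁻¹ K⁻¹.
ΔS = 1.69 × 20.79 × ln(168/345) = -25.3 J/K.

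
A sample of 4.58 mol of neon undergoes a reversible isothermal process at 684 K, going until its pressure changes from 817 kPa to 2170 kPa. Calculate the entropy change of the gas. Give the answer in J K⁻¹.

For an isothermal ideal gas ΔS_gas = nR ln(P₁/P₂) = 4.58 × 8.314 × ln(817/2170) = -37.2 J/K.

ΔS_gas = -37.2 J/K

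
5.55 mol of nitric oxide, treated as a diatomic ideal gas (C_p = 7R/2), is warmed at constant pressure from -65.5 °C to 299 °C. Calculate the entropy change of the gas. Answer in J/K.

ΔS = 164 J/K

In kelvin: T₁ = 207.65 K, T₂ = 572.15 K. At constant pressure, ΔS = nC_p ln(T₂/T₁) with C_p = 7R/2 = 29.1 J mol⁻¹ K⁻¹.
ΔS = 5.55 × 29.1 × ln(572.15/207.65) = 164 J/K.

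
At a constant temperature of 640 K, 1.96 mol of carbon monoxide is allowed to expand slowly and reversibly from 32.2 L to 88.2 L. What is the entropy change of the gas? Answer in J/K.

For an isothermal ideal gas ΔS_gas = nR ln(V₂/V₁) = 1.96 × 8.314 × ln(88.2/32.2) = 16.4 J/K.

ΔS_gas = 16.4 J/K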